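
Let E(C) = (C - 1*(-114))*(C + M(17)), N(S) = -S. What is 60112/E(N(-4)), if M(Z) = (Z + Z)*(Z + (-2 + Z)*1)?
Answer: 578/1239 ≈ 0.46651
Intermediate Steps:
M(Z) = 2*Z*(-2 + 2*Z) (M(Z) = (2*Z)*(Z + (-2 + Z)) = (2*Z)*(-2 + 2*Z) = 2*Z*(-2 + 2*Z))
E(C) = (114 + C)*(1088 + C) (E(C) = (C - 1*(-114))*(C + 4*17*(-1 + 17)) = (C + 114)*(C + 4*17*16) = (114 + C)*(C + 1088) = (114 + C)*(1088 + C))
60112/E(N(-4)) = 60112/(124032 + (-1*(-4))² + 1202*(-1*(-4))) = 60112/(124032 + 4² + 1202*4) = 60112/(124032 + 16 + 4808) = 60112/128856 = 60112*(1/128856) = 578/1239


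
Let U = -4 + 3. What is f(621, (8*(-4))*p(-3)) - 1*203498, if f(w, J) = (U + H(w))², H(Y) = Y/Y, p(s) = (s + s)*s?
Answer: -203498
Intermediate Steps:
p(s) = 2*s² (p(s) = (2*s)*s = 2*s²)
H(Y) = 1
U = -1
f(w, J) = 0 (f(w, J) = (-1 + 1)² = 0² = 0)
f(621, (8*(-4))*p(-3)) - 1*203498 = 0 - 1*203498 = 0 - 203498 = -203498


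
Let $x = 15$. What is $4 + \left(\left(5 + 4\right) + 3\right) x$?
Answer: $184$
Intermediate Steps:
$4 + \left(\left(5 + 4\right) + 3\right) x = 4 + \left(\left(5 + 4\right) + 3\right) 15 = 4 + \left(9 + 3\right) 15 = 4 + 12 \cdot 15 = 4 + 180 = 184$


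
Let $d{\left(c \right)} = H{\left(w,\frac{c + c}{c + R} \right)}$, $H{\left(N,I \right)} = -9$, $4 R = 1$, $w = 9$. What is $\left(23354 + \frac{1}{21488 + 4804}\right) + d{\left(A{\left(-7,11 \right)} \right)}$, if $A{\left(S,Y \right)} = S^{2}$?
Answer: $\frac{613786741}{26292} \approx 23345.0$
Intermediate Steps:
$R = \frac{1}{4}$ ($R = \frac{1}{4} \cdot 1 = \frac{1}{4} \approx 0.25$)
$d{\left(c \right)} = -9$
$\left(23354 + \frac{1}{21488 + 4804}\right) + d{\left(A{\left(-7,11 \right)} \right)} = \left(23354 + \frac{1}{21488 + 4804}\right) - 9 = \left(23354 + \frac{1}{26292}\right) - 9 = \frac{614023369}{26292} - 9 = \frac{613786741}{26292}$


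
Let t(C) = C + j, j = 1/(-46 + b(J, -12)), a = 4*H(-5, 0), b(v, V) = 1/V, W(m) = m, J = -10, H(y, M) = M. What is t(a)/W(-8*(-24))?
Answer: -1/8848 ≈ -0.00011302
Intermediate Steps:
a = 0 (a = 4*0 = 0)
j = -12/553 (j = 1/(-46 + 1/(-12)) = 1/(-46 - 1/12) = 1/(-553/12) = -12/553 ≈ -0.021700)
t(C) = -12/553 + C (t(C) = C - 12/553 = -12/553 + C)
t(a)/W(-8*(-24)) = (-12/553 + 0)/((-8*(-24))) = -12/553/192 = -12/553*1/192 = -1/8848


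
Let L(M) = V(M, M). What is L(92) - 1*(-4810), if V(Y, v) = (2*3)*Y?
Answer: 5362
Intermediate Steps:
V(Y, v) = 6*Y
L(M) = 6*M
L(92) - 1*(-4810) = 6*92 - 1*(-4810) = 552 + 4810 = 5362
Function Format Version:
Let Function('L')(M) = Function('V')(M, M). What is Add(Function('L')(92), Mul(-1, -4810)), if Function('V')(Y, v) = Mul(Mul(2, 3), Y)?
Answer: 5362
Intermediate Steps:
Function('V')(Y, v) = Mul(6, Y)
Function('L')(M) = Mul(6, M)
Add(Function('L')(92), Mul(-1, -4810)) = Add(Mul(6, 92), Mul(-1, -4810)) = Add(552, 4810) = 5362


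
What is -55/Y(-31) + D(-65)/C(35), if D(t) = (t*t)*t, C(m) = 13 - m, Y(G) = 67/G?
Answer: 18437385/1474 ≈ 12508.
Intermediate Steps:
D(t) = t**3 (D(t) = t**2*t = t**3)
-55/Y(-31) + D(-65)/C(35) = -55/(67/(-31)) + (-65)**3/(13 - 1*35) = -55/(67*(-1/31)) - 274625/(13 - 35) = -55/(-67/31) - 274625/(-22) = -55*(-31/67) - 274625*(-1/22) = 1705/67 + 274625/22 = 18437385/1474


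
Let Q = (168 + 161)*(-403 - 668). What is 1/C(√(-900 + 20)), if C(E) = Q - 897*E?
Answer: I/(3*(-117453*I + 1196*√55)) ≈ -2.8219e-6 + 2.131e-7*I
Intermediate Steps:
Q = -352359 (Q = 329*(-1071) = -352359)
C(E) = -352359 - 897*E
1/C(√(-900 + 20)) = 1/(-352359 - 897*√(-900 + 20)) = 1/(-352359 - 3588*I*√55)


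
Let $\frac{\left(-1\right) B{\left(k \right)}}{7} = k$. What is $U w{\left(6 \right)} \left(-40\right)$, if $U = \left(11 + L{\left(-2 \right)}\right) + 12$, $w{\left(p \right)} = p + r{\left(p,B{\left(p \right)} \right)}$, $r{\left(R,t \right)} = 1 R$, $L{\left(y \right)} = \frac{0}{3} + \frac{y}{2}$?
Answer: $-10560$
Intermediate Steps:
$B{\left(k \right)} = - 7 k$
$L{\left(y \right)} = \frac{y}{2}$ ($L{\left(y \right)} = 0 \cdot \frac{1}{3} + y \frac{1}{2} = 0 + \frac{y}{2} = \frac{y}{2}$)
$r{\left(R,t \right)} = R$
$w{\left(p \right)} = 2 p$ ($w{\left(p \right)} = p + p = 2 p$)
$U = 22$ ($U = \left(11 + \frac{1}{2} \left(-2\right)\right) + 12 = \left(11 - 1\right) + 12 = 10 + 12 = 22$)
$U w{\left(6 \right)} \left(-40\right) = 22 \cdot 2 \cdot 6 \left(-40\right) = 22 \cdot 12 \left(-40\right) = 264 \left(-40\right) = -10560$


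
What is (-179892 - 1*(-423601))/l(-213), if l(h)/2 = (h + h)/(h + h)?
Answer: 243709/2 ≈ 1.2185e+5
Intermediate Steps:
l(h) = 2 (l(h) = 2*((h + h)/(h + h)) = 2*((2*h)/((2*h))) = 2*((2*h)*(1/(2*h))) = 2*1 = 2)
(-179892 - 1*(-423601))/l(-213) = (-179892 - 1*(-423601))/2 = (-179892 + 423601)*(1/2) = 243709*(1/2) = 243709/2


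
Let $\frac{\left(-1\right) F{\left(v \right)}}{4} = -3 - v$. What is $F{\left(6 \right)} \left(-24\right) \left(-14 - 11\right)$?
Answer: $21600$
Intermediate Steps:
$F{\left(v \right)} = 12 + 4 v$ ($F{\left(v \right)} = - 4 \left(-3 - v\right) = 12 + 4 v$)
$F{\left(6 \right)} \left(-24\right) \left(-14 - 11\right) = \left(12 + 4 \cdot 6\right) \left(-24\right) \left(-14 - 11\right) = \left(12 + 24\right) \left(-24\right) \left(-25\right) = 36 \left(-24\right) \left(-25\right) = \left(-864\right) \left(-25\right) = 21600$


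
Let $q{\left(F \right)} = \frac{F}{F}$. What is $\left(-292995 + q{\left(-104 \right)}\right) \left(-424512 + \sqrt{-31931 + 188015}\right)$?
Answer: $124379468928 - 585988 \sqrt{39021} \approx 1.2426 \cdot 10^{11}$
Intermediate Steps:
$q{\left(F \right)} = 1$
$\left(-292995 + q{\left(-104 \right)}\right) \left(-424512 + \sqrt{-31931 + 188015}\right) = \left(-292995 + 1\right) \left(-424512 + \sqrt{-31931 + 188015}\right) = - 292994 \left(-424512 + \sqrt{156084}\right) = - 292994 \left(-424512 + 2 \sqrt{39021}\right) = 124379468928 - 585988 \sqrt{39021}$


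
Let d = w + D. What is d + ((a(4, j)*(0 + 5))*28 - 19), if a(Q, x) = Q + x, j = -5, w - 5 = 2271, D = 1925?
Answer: 4042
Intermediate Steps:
w = 2276 (w = 5 + 2271 = 2276)
d = 4201 (d = 2276 + 1925 = 4201)
d + ((a(4, j)*(0 + 5))*28 - 19) = 4201 + (((4 - 5)*(0 + 5))*28 - 19) = 4201 + (-1*5*28 - 19) = 4201 + (-5*28 - 19) = 4201 + (-140 - 19) = 4201 - 159 = 4042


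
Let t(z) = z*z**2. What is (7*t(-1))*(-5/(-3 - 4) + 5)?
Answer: -40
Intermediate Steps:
t(z) = z**3
(7*t(-1))*(-5/(-3 - 4) + 5) = (7*(-1)**3)*(-5/(-3 - 4) + 5) = (7*(-1))*(-5/(-7) + 5) = -7*(-5*(-1/7) + 5) = -7*(5/7 + 5) = -7*40/7 = -40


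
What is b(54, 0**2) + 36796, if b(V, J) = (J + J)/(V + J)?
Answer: 36796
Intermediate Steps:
b(V, J) = 2*J/(J + V) (b(V, J) = (2*J)/(J + V) = 2*J/(J + V))
b(54, 0**2) + 36796 = 2*0**2/(0**2 + 54) + 36796 = 2*0/(0 + 54) + 36796 = 2*0/54 + 36796 = 2*0*(1/54) + 36796 = 0 + 36796 = 36796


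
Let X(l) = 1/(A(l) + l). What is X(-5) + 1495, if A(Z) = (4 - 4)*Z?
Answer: 7474/5 ≈ 1494.8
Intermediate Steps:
A(Z) = 0 (A(Z) = 0*Z = 0)
X(l) = 1/l (X(l) = 1/(0 + l) = 1/l)
X(-5) + 1495 = 1/(-5) + 1495 = -1/5 + 1495 = 7474/5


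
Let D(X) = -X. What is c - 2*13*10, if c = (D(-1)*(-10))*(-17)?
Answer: -90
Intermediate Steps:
c = 170 (c = (-1*(-1)*(-10))*(-17) = (1*(-10))*(-17) = -10*(-17) = 170)
c - 2*13*10 = 170 - 2*13*10 = 170 - 26*10 = 170 - 260 = -90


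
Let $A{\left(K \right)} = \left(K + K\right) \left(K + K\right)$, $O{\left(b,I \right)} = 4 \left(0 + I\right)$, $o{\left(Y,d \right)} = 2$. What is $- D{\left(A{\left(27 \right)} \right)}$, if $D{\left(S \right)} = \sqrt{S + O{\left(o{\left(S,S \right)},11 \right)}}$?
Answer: $- 4 \sqrt{185} \approx -54.406$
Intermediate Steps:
$O{\left(b,I \right)} = 4 I$
$A{\left(K \right)} = 4 K^{2}$ ($A{\left(K \right)} = 2 K 2 K = 4 K^{2}$)
$D{\left(S \right)} = \sqrt{44 + S}$ ($D{\left(S \right)} = \sqrt{S + 4 \cdot 11} = \sqrt{S + 44} = \sqrt{44 + S}$)
$- D{\left(A{\left(27 \right)} \right)} = - \sqrt{44 + 4 \cdot 27^{2}} = - \sqrt{44 + 4 \cdot 729} = - \sqrt{44 + 2916} = - \sqrt{2960} = - 4 \sqrt{185}$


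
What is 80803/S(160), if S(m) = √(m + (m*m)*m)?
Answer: 80803*√256010/1024040 ≈ 39.924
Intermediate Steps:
S(m) = √(m + m³) (S(m) = √(m + m²*m) = √(m + m³))
80803/S(160) = 80803/(√(160 + 160³)) = 80803/(√(160 + 4096000)) = 80803/(√4096160) = 80803/((4*√256010)) = 80803*(√256010/1024040) = 80803*√256010/1024040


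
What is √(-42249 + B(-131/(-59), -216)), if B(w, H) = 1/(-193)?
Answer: I*√1573733194/193 ≈ 205.55*I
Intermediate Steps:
B(w, H) = -1/193
√(-42249 + B(-131/(-59), -216)) = √(-42249 - 1/193) = √(-8154058/193) = I*√1573733194/193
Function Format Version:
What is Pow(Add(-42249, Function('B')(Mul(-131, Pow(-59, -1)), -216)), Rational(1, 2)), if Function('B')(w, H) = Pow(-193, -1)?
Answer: Mul(Rational(1, 193), I, Pow(1573733194, Rational(1, 2))) ≈ Mul(205.55, I)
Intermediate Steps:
Function('B')(w, H) = Rational(-1, 193)
Pow(Add(-42249, Function('B')(Mul(-131, Pow(-59, -1)), -216)), Rational(1, 2)) = Pow(Add(-42249, Rational(-1, 193)), Rational(1, 2)) = Pow(Rational(-8154058, 193), Rational(1, 2)) = Mul(Rational(1, 193), I, Pow(1573733194, Rational(1, 2)))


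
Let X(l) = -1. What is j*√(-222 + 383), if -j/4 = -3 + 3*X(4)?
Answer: 24*√161 ≈ 304.53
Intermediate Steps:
j = 24 (j = -4*(-3 + 3*(-1)) = -4*(-3 - 3) = -4*(-6) = 24)
j*√(-222 + 383) = 24*√(-222 + 383) = 24*√161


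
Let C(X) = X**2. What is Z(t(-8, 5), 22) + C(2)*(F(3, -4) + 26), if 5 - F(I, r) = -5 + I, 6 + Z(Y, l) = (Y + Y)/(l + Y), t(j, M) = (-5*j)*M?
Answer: 14186/111 ≈ 127.80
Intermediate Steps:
t(j, M) = -5*M*j
Z(Y, l) = -6 + 2*Y/(Y + l) (Z(Y, l) = -6 + (Y + Y)/(l + Y) = -6 + (2*Y)/(Y + l) = -6 + 2*Y/(Y + l))
F(I, r) = 10 - I (F(I, r) = 5 - (-5 + I) = 5 + (5 - I) = 10 - I)
Z(t(-8, 5), 22) + C(2)*(F(3, -4) + 26) = 2*(-3*22 - (-10)*5*(-8))/(-5*5*(-8) + 22) + 2**2*((10 - 1*3) + 26) = 2*(-66 - 2*200)/(200 + 22) + 4*((10 - 3) + 26) = 2*(-66 - 400)/222 + 4*(7 + 26) = 2*(1/222)*(-466) + 4*33 = -466/111 + 132 = 14186/111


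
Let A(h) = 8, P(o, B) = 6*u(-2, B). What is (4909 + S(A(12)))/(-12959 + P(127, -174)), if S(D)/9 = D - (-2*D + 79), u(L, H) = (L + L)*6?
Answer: -4414/13103 ≈ -0.33687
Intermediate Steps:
u(L, H) = 12*L (u(L, H) = (2*L)*6 = 12*L)
P(o, B) = -144 (P(o, B) = 6*(12*(-2)) = 6*(-24) = -144)
S(D) = -711 + 27*D (S(D) = 9*(D - (-2*D + 79)) = 9*(D - (79 - 2*D)) = 9*(D + (-79 + 2*D)) = 9*(-79 + 3*D) = -711 + 27*D)
(4909 + S(A(12)))/(-12959 + P(127, -174)) = (4909 + (-711 + 27*8))/(-12959 - 144) = (4909 + (-711 + 216))/(-13103) = (4909 - 495)*(-1/13103) = 4414*(-1/13103) = -4414/13103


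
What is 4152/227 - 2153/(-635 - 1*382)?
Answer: 4711315/230859 ≈ 20.408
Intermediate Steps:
4152/227 - 2153/(-635 - 1*382) = 4152*(1/227) - 2153/(-635 - 382) = 4152/227 - 2153/(-1017) = 4152/227 - 2153*(-1/1017) = 4152/227 + 2153/1017 = 4711315/230859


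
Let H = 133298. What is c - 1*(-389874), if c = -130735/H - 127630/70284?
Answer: 41506736667976/106462689 ≈ 3.8987e+5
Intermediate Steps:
c = -297743210/106462689 (c = -130735/133298 - 127630/70284 = -130735*1/133298 - 127630*1/70284 = -11885/12118 - 63815/35142 = -297743210/106462689 ≈ -2.7967)
c - 1*(-389874) = -297743210/106462689 - 1*(-389874) = -297743210/106462689 + 389874 = 41506736667976/106462689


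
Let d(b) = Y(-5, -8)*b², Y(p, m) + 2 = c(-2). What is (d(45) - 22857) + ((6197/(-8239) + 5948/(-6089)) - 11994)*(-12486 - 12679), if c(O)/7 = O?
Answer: 2163049776716484/7166753 ≈ 3.0182e+8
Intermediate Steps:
c(O) = 7*O
Y(p, m) = -16 (Y(p, m) = -2 + 7*(-2) = -2 - 14 = -16)
d(b) = -16*b²
(d(45) - 22857) + ((6197/(-8239) + 5948/(-6089)) - 11994)*(-12486 - 12679) = (-16*45² - 22857) + ((6197/(-8239) + 5948/(-6089)) - 11994)*(-12486 - 12679) = (-16*2025 - 22857) + ((6197*(-1/8239) + 5948*(-1/6089)) - 11994)*(-25165) = (-32400 - 22857) + ((-6197/8239 - 5948/6089) - 11994)*(-25165) = -55257 + (-86739105/50167271 - 11994)*(-25165) = -55257 - 601792987479/50167271*(-25165) = -55257 + 2163445789987005/7166753 = 2163049776716484/7166753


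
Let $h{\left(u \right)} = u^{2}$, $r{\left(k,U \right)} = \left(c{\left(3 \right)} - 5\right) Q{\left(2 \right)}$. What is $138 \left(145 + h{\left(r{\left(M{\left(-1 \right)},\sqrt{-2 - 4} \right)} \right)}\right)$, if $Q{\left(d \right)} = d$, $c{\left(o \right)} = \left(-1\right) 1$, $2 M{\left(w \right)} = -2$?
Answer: $39882$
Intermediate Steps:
$M{\left(w \right)} = -1$ ($M{\left(w \right)} = \frac{1}{2} \left(-2\right) = -1$)
$c{\left(o \right)} = -1$
$r{\left(k,U \right)} = -12$ ($r{\left(k,U \right)} = \left(-1 - 5\right) 2 = \left(-6\right) 2 = -12$)
$138 \left(145 + h{\left(r{\left(M{\left(-1 \right)},\sqrt{-2 - 4} \right)} \right)}\right) = 138 \left(145 + \left(-12\right)^{2}\right) = 138 \left(145 + 144\right) = 138 \cdot 289 = 39882$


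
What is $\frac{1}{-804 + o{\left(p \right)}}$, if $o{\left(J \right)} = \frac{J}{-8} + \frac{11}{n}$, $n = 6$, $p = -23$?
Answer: $- \frac{24}{19183} \approx -0.0012511$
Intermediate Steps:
$o{\left(J \right)} = \frac{11}{6} - \frac{J}{8}$ ($o{\left(J \right)} = \frac{J}{-8} + \frac{11}{6} = J \left(- \frac{1}{8}\right) + 11 \cdot \frac{1}{6} = - \frac{J}{8} + \frac{11}{6} = \frac{11}{6} - \frac{J}{8}$)
$\frac{1}{-804 + o{\left(p \right)}} = \frac{1}{-804 + \left(\frac{11}{6} - - \frac{23}{8}\right)} = \frac{1}{-804 + \left(\frac{11}{6} + \frac{23}{8}\right)} = \frac{1}{-804 + \frac{113}{24}} = \frac{1}{- \frac{19183}{24}} = - \frac{24}{19183}$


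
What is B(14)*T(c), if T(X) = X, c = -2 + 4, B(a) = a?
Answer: 28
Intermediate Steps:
c = 2
B(14)*T(c) = 14*2 = 28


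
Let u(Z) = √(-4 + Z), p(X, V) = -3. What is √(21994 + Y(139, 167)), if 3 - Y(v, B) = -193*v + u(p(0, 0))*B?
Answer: √(48824 - 167*I*√7) ≈ 220.96 - 0.9998*I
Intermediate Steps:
Y(v, B) = 3 + 193*v - I*B*√7 (Y(v, B) = 3 - (-193*v + √(-4 - 3)*B) = 3 - (-193*v + √(-7)*B) = 3 - (-193*v + (I*√7)*B) = 3 - (-193*v + I*B*√7) = 3 + (193*v - I*B*√7) = 3 + 193*v - I*B*√7)
√(21994 + Y(139, 167)) = √(21994 + (3 + 193*139 - 1*I*167*√7)) = √(21994 + (3 + 26827 - 167*I*√7)) = √(21994 + (26830 - 167*I*√7)) = √(48824 - 167*I*√7)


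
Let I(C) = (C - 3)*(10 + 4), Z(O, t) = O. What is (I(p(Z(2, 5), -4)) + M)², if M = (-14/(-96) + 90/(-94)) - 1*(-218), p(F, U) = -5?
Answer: 56313663025/5089536 ≈ 11065.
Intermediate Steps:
I(C) = -42 + 14*C (I(C) = (-3 + C)*14 = -42 + 14*C)
M = 489977/2256 (M = (-14*(-1/96) + 90*(-1/94)) + 218 = (7/48 - 45/47) + 218 = -1831/2256 + 218 = 489977/2256 ≈ 217.19)
(I(p(Z(2, 5), -4)) + M)² = ((-42 + 14*(-5)) + 489977/2256)² = ((-42 - 70) + 489977/2256)² = (-112 + 489977/2256)² = (237305/2256)² = 56313663025/5089536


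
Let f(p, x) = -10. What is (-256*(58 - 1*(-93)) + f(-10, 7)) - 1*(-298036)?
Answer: 259370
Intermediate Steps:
(-256*(58 - 1*(-93)) + f(-10, 7)) - 1*(-298036) = (-256*(58 - 1*(-93)) - 10) - 1*(-298036) = (-256*(58 + 93) - 10) + 298036 = (-256*151 - 10) + 298036 = (-38656 - 10) + 298036 = -38666 + 298036 = 259370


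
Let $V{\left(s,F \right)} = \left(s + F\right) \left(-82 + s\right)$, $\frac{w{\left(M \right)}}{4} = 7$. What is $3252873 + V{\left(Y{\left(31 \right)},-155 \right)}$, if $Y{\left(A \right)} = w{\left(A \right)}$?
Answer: $3259731$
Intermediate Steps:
$w{\left(M \right)} = 28$ ($w{\left(M \right)} = 4 \cdot 7 = 28$)
$Y{\left(A \right)} = 28$
$V{\left(s,F \right)} = \left(-82 + s\right) \left(F + s\right)$ ($V{\left(s,F \right)} = \left(F + s\right) \left(-82 + s\right) = \left(-82 + s\right) \left(F + s\right)$)
$3252873 + V{\left(Y{\left(31 \right)},-155 \right)} = 3252873 - \left(-6074 - 784\right) = 3252873 + \left(784 + 12710 - 2296 - 4340\right) = 3252873 + 6858 = 3259731$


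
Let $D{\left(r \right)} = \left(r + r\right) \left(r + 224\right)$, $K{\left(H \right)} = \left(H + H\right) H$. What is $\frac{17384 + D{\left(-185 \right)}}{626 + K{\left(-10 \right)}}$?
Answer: $\frac{211}{59} \approx 3.5763$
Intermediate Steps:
$K{\left(H \right)} = 2 H^{2}$ ($K{\left(H \right)} = 2 H H = 2 H^{2}$)
$D{\left(r \right)} = 2 r \left(224 + r\right)$
$\frac{17384 + D{\left(-185 \right)}}{626 + K{\left(-10 \right)}} = \frac{17384 + 2 \left(-185\right) \left(224 - 185\right)}{626 + 2 \left(-10\right)^{2}} = \frac{17384 + 2 \left(-185\right) 39}{626 + 2 \cdot 100} = \frac{17384 - 14430}{626 + 200} = \frac{2954}{826} = 2954 \cdot \frac{1}{826} = \frac{211}{59}$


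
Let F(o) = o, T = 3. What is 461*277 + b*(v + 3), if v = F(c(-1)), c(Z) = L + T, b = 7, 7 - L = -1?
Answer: 127795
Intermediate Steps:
L = 8 (L = 7 - 1*(-1) = 7 + 1 = 8)
c(Z) = 11 (c(Z) = 8 + 3 = 11)
v = 11
461*277 + b*(v + 3) = 461*277 + 7*(11 + 3) = 127697 + 7*14 = 127697 + 98 = 127795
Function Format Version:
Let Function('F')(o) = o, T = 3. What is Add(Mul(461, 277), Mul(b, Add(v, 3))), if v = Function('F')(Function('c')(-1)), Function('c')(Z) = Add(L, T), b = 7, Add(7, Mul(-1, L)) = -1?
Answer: 127795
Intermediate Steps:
L = 8 (L = Add(7, Mul(-1, -1)) = Add(7, 1) = 8)
Function('c')(Z) = 11 (Function('c')(Z) = Add(8, 3) = 11)
v = 11
Add(Mul(461, 277), Mul(b, Add(v, 3))) = Add(Mul(461, 277), Mul(7, Add(11, 3))) = Add(127697, Mul(7, 14)) = Add(127697, 98) = 127795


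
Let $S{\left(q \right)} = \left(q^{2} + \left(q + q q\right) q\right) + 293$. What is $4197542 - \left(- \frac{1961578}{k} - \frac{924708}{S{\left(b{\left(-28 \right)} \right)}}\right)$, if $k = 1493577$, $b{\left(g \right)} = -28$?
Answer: $\frac{41985404363742292}{10002485169} \approx 4.1975 \cdot 10^{6}$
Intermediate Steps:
$S{\left(q \right)} = 293 + q^{2} + q \left(q + q^{2}\right)$ ($S{\left(q \right)} = \left(q^{2} + \left(q + q^{2}\right) q\right) + 293 = \left(q^{2} + q \left(q + q^{2}\right)\right) + 293 = 293 + q^{2} + q \left(q + q^{2}\right)$)
$4197542 - \left(- \frac{1961578}{k} - \frac{924708}{S{\left(b{\left(-28 \right)} \right)}}\right) = 4197542 - \left(- \frac{1961578}{1493577} - \frac{924708}{293 + \left(-28\right)^{3} + 2 \left(-28\right)^{2}}\right) = 4197542 - \left(\left(-1961578\right) \frac{1}{1493577} - \frac{924708}{293 - 21952 + 2 \cdot 784}\right) = 4197542 - \left(- \frac{1961578}{1493577} - \frac{924708}{293 - 21952 + 1568}\right) = 4197542 - \left(- \frac{1961578}{1493577} - \frac{924708}{-20091}\right) = 4197542 - \left(- \frac{1961578}{1493577} - - \frac{308236}{6697}\right) = 4197542 - \left(- \frac{1961578}{1493577} + \frac{308236}{6697}\right) = 4197542 - \frac{447237512306}{10002485169} = \frac{41985404363742292}{10002485169}$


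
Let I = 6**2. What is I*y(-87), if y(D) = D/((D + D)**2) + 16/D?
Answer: -195/29 ≈ -6.7241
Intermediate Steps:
I = 36
y(D) = 65/(4*D) (y(D) = D/((2*D)**2) + 16/D = D/((4*D**2)) + 16/D = D*(1/(4*D**2)) + 16/D = 1/(4*D) + 16/D = 65/(4*D))
I*y(-87) = 36*((65/4)/(-87)) = 36*((65/4)*(-1/87)) = 36*(-65/348) = -195/29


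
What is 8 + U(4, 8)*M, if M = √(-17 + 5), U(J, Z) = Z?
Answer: 8 + 16*I*√3 ≈ 8.0 + 27.713*I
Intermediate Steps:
M = 2*I*√3 (M = √(-12) = 2*I*√3 ≈ 3.4641*I)
8 + U(4, 8)*M = 8 + 8*(2*I*√3) = 8 + 16*I*√3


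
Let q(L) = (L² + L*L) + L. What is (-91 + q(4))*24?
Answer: -1320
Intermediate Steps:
q(L) = L + 2*L² (q(L) = (L² + L²) + L = 2*L² + L = L + 2*L²)
(-91 + q(4))*24 = (-91 + 4*(1 + 2*4))*24 = (-91 + 4*(1 + 8))*24 = (-91 + 4*9)*24 = (-91 + 36)*24 = -55*24 = -1320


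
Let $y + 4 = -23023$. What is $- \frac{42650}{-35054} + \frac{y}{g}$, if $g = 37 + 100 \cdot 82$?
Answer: $- \frac{227940204}{144369899} \approx -1.5789$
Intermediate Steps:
$y = -23027$ ($y = -4 - 23023 = -23027$)
$g = 8237$ ($g = 37 + 8200 = 8237$)
$- \frac{42650}{-35054} + \frac{y}{g} = - \frac{42650}{-35054} - \frac{23027}{8237} = \left(-42650\right) \left(- \frac{1}{35054}\right) - \frac{23027}{8237} = \frac{21325}{17527} - \frac{23027}{8237} = - \frac{227940204}{144369899}$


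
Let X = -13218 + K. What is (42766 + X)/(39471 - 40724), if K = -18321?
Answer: -11227/1253 ≈ -8.9601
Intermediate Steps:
X = -31539 (X = -13218 - 18321 = -31539)
(42766 + X)/(39471 - 40724) = (42766 - 31539)/(39471 - 40724) = 11227/(-1253) = 11227*(-1/1253) = -11227/1253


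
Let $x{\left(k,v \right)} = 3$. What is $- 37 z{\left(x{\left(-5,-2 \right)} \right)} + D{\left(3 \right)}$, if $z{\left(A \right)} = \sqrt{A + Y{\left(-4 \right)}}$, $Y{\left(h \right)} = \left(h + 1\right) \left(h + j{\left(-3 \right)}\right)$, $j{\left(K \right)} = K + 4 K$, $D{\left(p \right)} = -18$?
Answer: $-18 - 74 \sqrt{15} \approx -304.6$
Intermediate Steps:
$j{\left(K \right)} = 5 K$
$Y{\left(h \right)} = \left(1 + h\right) \left(-15 + h\right)$ ($Y{\left(h \right)} = \left(h + 1\right) \left(h + 5 \left(-3\right)\right) = \left(1 + h\right) \left(h - 15\right) = \left(1 + h\right) \left(-15 + h\right)$)
$z{\left(A \right)} = \sqrt{57 + A}$ ($z{\left(A \right)} = \sqrt{A - \left(-41 - 16\right)} = \sqrt{A + \left(-15 + 16 + 56\right)} = \sqrt{A + 57} = \sqrt{57 + A}$)
$- 37 z{\left(x{\left(-5,-2 \right)} \right)} + D{\left(3 \right)} = - 37 \sqrt{57 + 3} - 18 = - 37 \sqrt{60} - 18 = - 37 \cdot 2 \sqrt{15} - 18 = - 74 \sqrt{15} - 18 = -18 - 74 \sqrt{15}$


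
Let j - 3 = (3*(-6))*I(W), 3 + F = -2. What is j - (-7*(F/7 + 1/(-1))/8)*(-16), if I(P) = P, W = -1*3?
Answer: 81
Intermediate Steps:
F = -5 (F = -3 - 2 = -5)
W = -3
j = 57 (j = 3 + (3*(-6))*(-3) = 3 - 18*(-3) = 3 + 54 = 57)
j - (-7*(F/7 + 1/(-1))/8)*(-16) = 57 - (-7*(-5/7 + 1/(-1))/8)*(-16) = 57 - (-7*(-5*1/7 + 1*(-1))/8)*(-16) = 57 - (-7*(-5/7 - 1)/8)*(-16) = 57 - (-(-12)/8)*(-16) = 57 - (-7*(-3/14))*(-16) = 57 - 3*(-16)/2 = 57 - 1*(-24) = 57 + 24 = 81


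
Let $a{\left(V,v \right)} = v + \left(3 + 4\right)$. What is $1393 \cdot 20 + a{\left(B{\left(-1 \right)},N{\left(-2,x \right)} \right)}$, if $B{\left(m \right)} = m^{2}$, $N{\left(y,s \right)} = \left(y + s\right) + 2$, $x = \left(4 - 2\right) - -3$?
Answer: $27872$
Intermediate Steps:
$x = 5$ ($x = 2 + 3 = 5$)
$N{\left(y,s \right)} = 2 + s + y$ ($N{\left(y,s \right)} = \left(s + y\right) + 2 = 2 + s + y$)
$a{\left(V,v \right)} = 7 + v$ ($a{\left(V,v \right)} = v + 7 = 7 + v$)
$1393 \cdot 20 + a{\left(B{\left(-1 \right)},N{\left(-2,x \right)} \right)} = 1393 \cdot 20 + \left(7 + \left(2 + 5 - 2\right)\right) = 27860 + \left(7 + 5\right) = 27860 + 12 = 27872$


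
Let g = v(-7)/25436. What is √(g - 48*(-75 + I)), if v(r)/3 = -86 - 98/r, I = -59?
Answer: √260089675206/6359 ≈ 80.200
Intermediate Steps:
v(r) = -258 - 294/r (v(r) = 3*(-86 - 98/r) = -258 - 294/r)
g = -54/6359 (g = (-258 - 294/(-7))/25436 = (-258 - 294*(-⅐))*(1/25436) = (-258 + 42)*(1/25436) = -216*1/25436 = -54/6359 ≈ -0.0084919)
√(g - 48*(-75 + I)) = √(-54/6359 - 48*(-75 - 59)) = √(-54/6359 - 48*(-134)) = √(-54/6359 + 6432) = √(40901034/6359) = √260089675206/6359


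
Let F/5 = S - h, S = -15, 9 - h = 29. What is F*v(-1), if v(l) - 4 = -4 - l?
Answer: 25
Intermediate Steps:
h = -20 (h = 9 - 1*29 = 9 - 29 = -20)
v(l) = -l (v(l) = 4 + (-4 - l) = -l)
F = 25 (F = 5*(-15 - 1*(-20)) = 5*(-15 + 20) = 5*5 = 25)
F*v(-1) = 25*(-1*(-1)) = 25*1 = 25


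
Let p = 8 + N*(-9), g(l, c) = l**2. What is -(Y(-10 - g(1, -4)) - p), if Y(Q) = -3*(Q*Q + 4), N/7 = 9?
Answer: -184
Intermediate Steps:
N = 63 (N = 7*9 = 63)
Y(Q) = -12 - 3*Q**2 (Y(Q) = -3*(Q**2 + 4) = -3*(4 + Q**2) = -12 - 3*Q**2)
p = -559 (p = 8 + 63*(-9) = 8 - 567 = -559)
-(Y(-10 - g(1, -4)) - p) = -((-12 - 3*(-10 - 1*1**2)**2) - 1*(-559)) = -((-12 - 3*(-10 - 1*1)**2) + 559) = -((-12 - 3*(-10 - 1)**2) + 559) = -((-12 - 3*(-11)**2) + 559) = -((-12 - 3*121) + 559) = -((-12 - 363) + 559) = -(-375 + 559) = -1*184 = -184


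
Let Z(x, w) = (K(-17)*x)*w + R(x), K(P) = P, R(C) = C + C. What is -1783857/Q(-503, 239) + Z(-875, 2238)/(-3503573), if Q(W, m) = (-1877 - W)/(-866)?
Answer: -902072657972971/802318217 ≈ -1.1243e+6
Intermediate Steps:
Q(W, m) = 1877/866 + W/866 (Q(W, m) = (-1877 - W)*(-1/866) = 1877/866 + W/866)
R(C) = 2*C
Z(x, w) = 2*x - 17*w*x (Z(x, w) = (-17*x)*w + 2*x = -17*w*x + 2*x = 2*x - 17*w*x)
-1783857/Q(-503, 239) + Z(-875, 2238)/(-3503573) = -1783857/(1877/866 + (1/866)*(-503)) - 875*(2 - 17*2238)/(-3503573) = -1783857/(1877/866 - 503/866) - 875*(2 - 38046)*(-1/3503573) = -1783857/687/433 - 875*(-38044)*(-1/3503573) = -1783857*433/687 + 33288500*(-1/3503573) = -257470027/229 - 33288500/3503573 = -902072657972971/802318217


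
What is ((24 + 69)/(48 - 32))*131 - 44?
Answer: 11479/16 ≈ 717.44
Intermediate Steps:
((24 + 69)/(48 - 32))*131 - 44 = (93/16)*131 - 44 = 12183/16 - 44 = 11479/16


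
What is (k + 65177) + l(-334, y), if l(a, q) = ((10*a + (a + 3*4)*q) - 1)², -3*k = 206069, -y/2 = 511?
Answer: 318325495609/3 ≈ 1.0611e+11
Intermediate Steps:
y = -1022 (y = -2*511 = -1022)
k = -206069/3 (k = -⅓*206069 = -206069/3 ≈ -68690.)
l(a, q) = (-1 + 10*a + q*(12 + a))² (l(a, q) = ((10*a + (a + 12)*q) - 1)² = ((10*a + (12 + a)*q) - 1)² = ((10*a + q*(12 + a)) - 1)² = (-1 + 10*a + q*(12 + a))²)
(k + 65177) + l(-334, y) = (-206069/3 + 65177) + (-1 + 10*(-334) + 12*(-1022) - 334*(-1022))² = -10538/3 + (-1 - 3340 - 12264 + 341348)² = -10538/3 + 325743² = -10538/3 + 106108502049 = 318325495609/3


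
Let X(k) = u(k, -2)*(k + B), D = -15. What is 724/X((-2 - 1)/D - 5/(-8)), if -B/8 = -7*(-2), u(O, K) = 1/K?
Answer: 57920/4447 ≈ 13.025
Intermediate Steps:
B = -112 (B = -(-56)*(-2) = -8*14 = -112)
X(k) = 56 - k/2 (X(k) = (k - 112)/(-2) = -(-112 + k)/2 = 56 - k/2)
724/X((-2 - 1)/D - 5/(-8)) = 724/(56 - ((-2 - 1)/(-15) - 5/(-8))/2) = 724/(56 - (-3*(-1/15) - 5*(-⅛))/2) = 724/(56 - (⅕ + 5/8)/2) = 724/(56 - ½*33/40) = 724/(56 - 33/80) = 724/(4447/80) = 724*(80/4447) = 57920/4447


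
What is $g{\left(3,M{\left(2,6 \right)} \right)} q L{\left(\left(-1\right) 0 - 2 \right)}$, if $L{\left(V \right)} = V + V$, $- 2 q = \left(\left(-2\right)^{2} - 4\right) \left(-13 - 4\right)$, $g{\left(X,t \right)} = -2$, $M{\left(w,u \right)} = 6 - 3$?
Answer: $0$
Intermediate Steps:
$M{\left(w,u \right)} = 3$ ($M{\left(w,u \right)} = 6 - 3 = 3$)
$q = 0$ ($q = - \frac{\left(\left(-2\right)^{2} - 4\right) \left(-13 - 4\right)}{2} = - \frac{\left(4 - 4\right) \left(-17\right)}{2} = - \frac{0 \left(-17\right)}{2} = \left(- \frac{1}{2}\right) 0 = 0$)
$L{\left(V \right)} = 2 V$
$g{\left(3,M{\left(2,6 \right)} \right)} q L{\left(\left(-1\right) 0 - 2 \right)} = \left(-2\right) 0 \cdot 2 \left(\left(-1\right) 0 - 2\right) = 0 \cdot 2 \left(0 - 2\right) = 0 \cdot 2 \left(-2\right) = 0 \left(-4\right) = 0$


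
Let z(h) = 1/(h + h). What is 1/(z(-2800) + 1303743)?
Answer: 5600/7300960799 ≈ 7.6702e-7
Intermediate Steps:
z(h) = 1/(2*h)
1/(z(-2800) + 1303743) = 1/((½)/(-2800) + 1303743) = 1/((½)*(-1/2800) + 1303743) = 1/(-1/5600 + 1303743) = 1/(7300960799/5600) = 5600/7300960799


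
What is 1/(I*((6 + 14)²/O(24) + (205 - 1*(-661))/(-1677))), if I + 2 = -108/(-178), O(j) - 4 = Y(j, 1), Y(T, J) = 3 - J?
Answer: -49751/4585272 ≈ -0.010850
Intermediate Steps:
O(j) = 6 (O(j) = 4 + (3 - 1*1) = 4 + (3 - 1) = 4 + 2 = 6)
I = -124/89 (I = -2 - 108/(-178) = -2 - 108*(-1/178) = -2 + 54/89 = -124/89 ≈ -1.3933)
1/(I*((6 + 14)²/O(24) + (205 - 1*(-661))/(-1677))) = 1/(-124*((6 + 14)²/6 + (205 - 1*(-661))/(-1677))/89) = 1/(-124*(20²*(⅙) + (205 + 661)*(-1/1677))/89) = 1/(-124*(400*(⅙) + 866*(-1/1677))/89) = 1/(-124*(200/3 - 866/1677)/89) = 1/(-124/89*36978/559) = 1/(-4585272/49751) = -49751/4585272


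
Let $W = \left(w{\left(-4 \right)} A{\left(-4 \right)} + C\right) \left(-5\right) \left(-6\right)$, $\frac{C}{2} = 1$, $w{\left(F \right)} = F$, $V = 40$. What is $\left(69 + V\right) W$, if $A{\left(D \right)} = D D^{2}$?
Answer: $843660$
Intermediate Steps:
$A{\left(D \right)} = D^{3}$
$C = 2$ ($C = 2 \cdot 1 = 2$)
$W = 7740$ ($W = \left(- 4 \left(-4\right)^{3} + 2\right) \left(-5\right) \left(-6\right) = \left(\left(-4\right) \left(-64\right) + 2\right) \left(-5\right) \left(-6\right) = \left(256 + 2\right) \left(-5\right) \left(-6\right) = 258 \left(-5\right) \left(-6\right) = \left(-1290\right) \left(-6\right) = 7740$)
$\left(69 + V\right) W = \left(69 + 40\right) 7740 = 109 \cdot 7740 = 843660$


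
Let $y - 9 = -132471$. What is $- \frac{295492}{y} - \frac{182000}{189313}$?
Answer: $\frac{15916196498}{12538389303} \approx 1.2694$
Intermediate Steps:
$y = -132462$ ($y = 9 - 132471 = -132462$)
$- \frac{295492}{y} - \frac{182000}{189313} = - \frac{295492}{-132462} - \frac{182000}{189313} = \left(-295492\right) \left(- \frac{1}{132462}\right) - \frac{182000}{189313} = \frac{147746}{66231} - \frac{182000}{189313} = \frac{15916196498}{12538389303}$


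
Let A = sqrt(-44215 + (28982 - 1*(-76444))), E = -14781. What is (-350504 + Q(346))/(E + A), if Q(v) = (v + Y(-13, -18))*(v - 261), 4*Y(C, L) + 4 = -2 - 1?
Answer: 18993156351/873667000 + 1284971*sqrt(61211)/873667000 ≈ 22.103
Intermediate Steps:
Y(C, L) = -7/4 (Y(C, L) = -1 + (-2 - 1)/4 = -1 + (1/4)*(-3) = -1 - 3/4 = -7/4)
A = sqrt(61211) (A = sqrt(-44215 + (28982 + 76444)) = sqrt(-44215 + 105426) = sqrt(61211) ≈ 247.41)
Q(v) = (-261 + v)*(-7/4 + v) (Q(v) = (v - 7/4)*(v - 261) = (-7/4 + v)*(-261 + v) = (-261 + v)*(-7/4 + v))
(-350504 + Q(346))/(E + A) = (-350504 + (1827/4 + 346**2 - 1051/4*346))/(-14781 + sqrt(61211)) = (-350504 + (1827/4 + 119716 - 181823/2))/(-14781 + sqrt(61211)) = (-350504 + 117045/4)/(-14781 + sqrt(61211)) = -1284971/(4*(-14781 + sqrt(61211)))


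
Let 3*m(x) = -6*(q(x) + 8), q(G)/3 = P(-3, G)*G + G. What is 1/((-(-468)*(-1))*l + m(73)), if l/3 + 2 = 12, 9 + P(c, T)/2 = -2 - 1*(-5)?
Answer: -1/9238 ≈ -0.00010825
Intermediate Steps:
P(c, T) = -12 (P(c, T) = -18 + 2*(-2 - 1*(-5)) = -18 + 2*(-2 + 5) = -18 + 2*3 = -18 + 6 = -12)
q(G) = -33*G (q(G) = 3*(-12*G + G) = 3*(-11*G) = -33*G)
l = 30 (l = -6 + 3*12 = -6 + 36 = 30)
m(x) = -16 + 66*x (m(x) = (-6*(-33*x + 8))/3 = (-6*(8 - 33*x))/3 = (-48 + 198*x)/3 = -16 + 66*x)
1/((-(-468)*(-1))*l + m(73)) = 1/(-(-468)*(-1)*30 + (-16 + 66*73)) = 1/(-39*12*30 + (-16 + 4818)) = 1/(-468*30 + 4802) = 1/(-14040 + 4802) = 1/(-9238) = -1/9238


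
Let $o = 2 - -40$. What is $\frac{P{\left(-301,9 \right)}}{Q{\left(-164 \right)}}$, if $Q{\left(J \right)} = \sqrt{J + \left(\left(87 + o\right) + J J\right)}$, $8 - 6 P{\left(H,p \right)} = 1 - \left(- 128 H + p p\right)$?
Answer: $\frac{6436 \sqrt{26861}}{26861} \approx 39.269$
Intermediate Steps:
$P{\left(H,p \right)} = \frac{7}{6} - \frac{64 H}{3} + \frac{p^{2}}{6}$ ($P{\left(H,p \right)} = \frac{4}{3} - \frac{1 - \left(- 128 H + p p\right)}{6} = \frac{4}{3} - \frac{1 - \left(- 128 H + p^{2}\right)}{6} = \frac{4}{3} - \frac{1 - \left(p^{2} - 128 H\right)}{6} = \frac{4}{3} - \frac{1 + \left(- p^{2} + 128 H\right)}{6} = \frac{4}{3} - \frac{1 - p^{2} + 128 H}{6} = \frac{4}{3} - \left(\frac{1}{6} - \frac{p^{2}}{6} + \frac{64 H}{3}\right) = \frac{7}{6} - \frac{64 H}{3} + \frac{p^{2}}{6}$)
$o = 42$ ($o = 2 + 40 = 42$)
$Q{\left(J \right)} = \sqrt{129 + J + J^{2}}$ ($Q{\left(J \right)} = \sqrt{J + \left(\left(87 + 42\right) + J J\right)} = \sqrt{J + \left(129 + J^{2}\right)} = \sqrt{129 + J + J^{2}}$)
$\frac{P{\left(-301,9 \right)}}{Q{\left(-164 \right)}} = \frac{\frac{7}{6} - - \frac{19264}{3} + \frac{9^{2}}{6}}{\sqrt{129 - 164 + \left(-164\right)^{2}}} = \frac{\frac{7}{6} + \frac{19264}{3} + \frac{1}{6} \cdot 81}{\sqrt{129 - 164 + 26896}} = \frac{\frac{7}{6} + \frac{19264}{3} + \frac{27}{2}}{\sqrt{26861}} = 6436 \frac{\sqrt{26861}}{26861} = \frac{6436 \sqrt{26861}}{26861}$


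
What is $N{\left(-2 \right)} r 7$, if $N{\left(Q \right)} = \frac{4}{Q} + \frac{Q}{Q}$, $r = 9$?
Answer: $-63$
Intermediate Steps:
$N{\left(Q \right)} = 1 + \frac{4}{Q}$ ($N{\left(Q \right)} = \frac{4}{Q} + 1 = 1 + \frac{4}{Q}$)
$N{\left(-2 \right)} r 7 = \frac{4 - 2}{-2} \cdot 9 \cdot 7 = \left(- \frac{1}{2}\right) 2 \cdot 9 \cdot 7 = \left(-1\right) 9 \cdot 7 = \left(-9\right) 7 = -63$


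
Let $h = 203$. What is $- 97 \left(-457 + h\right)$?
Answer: $24638$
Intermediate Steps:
$- 97 \left(-457 + h\right) = - 97 \left(-457 + 203\right) = \left(-97\right) \left(-254\right) = 24638$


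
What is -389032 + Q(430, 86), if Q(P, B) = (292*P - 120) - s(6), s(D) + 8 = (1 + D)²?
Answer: -263633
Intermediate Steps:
s(D) = -8 + (1 + D)²
Q(P, B) = -161 + 292*P (Q(P, B) = (292*P - 120) - (-8 + (1 + 6)²) = (-120 + 292*P) - (-8 + 7²) = (-120 + 292*P) - (-8 + 49) = (-120 + 292*P) - 1*41 = (-120 + 292*P) - 41 = -161 + 292*P)
-389032 + Q(430, 86) = -389032 + (-161 + 292*430) = -389032 + (-161 + 125560) = -389032 + 125399 = -263633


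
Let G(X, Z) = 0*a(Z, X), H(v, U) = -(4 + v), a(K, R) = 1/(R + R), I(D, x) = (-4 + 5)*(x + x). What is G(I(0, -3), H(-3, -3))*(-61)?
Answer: 0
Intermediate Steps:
I(D, x) = 2*x (I(D, x) = 1*(2*x) = 2*x)
a(K, R) = 1/(2*R)
H(v, U) = -4 - v
G(X, Z) = 0 (G(X, Z) = 0*(1/(2*X)) = 0)
G(I(0, -3), H(-3, -3))*(-61) = 0*(-61) = 0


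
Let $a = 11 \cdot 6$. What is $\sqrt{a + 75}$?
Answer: $\sqrt{141} \approx 11.874$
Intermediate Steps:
$a = 66$
$\sqrt{a + 75} = \sqrt{66 + 75} = \sqrt{141}$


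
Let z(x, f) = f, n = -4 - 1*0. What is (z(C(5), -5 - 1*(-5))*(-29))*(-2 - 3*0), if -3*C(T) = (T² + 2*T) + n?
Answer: 0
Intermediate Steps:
n = -4 (n = -4 + 0 = -4)
C(T) = 4/3 - 2*T/3 - T²/3 (C(T) = -((T² + 2*T) - 4)/3 = -(-4 + T² + 2*T)/3 = 4/3 - 2*T/3 - T²/3)
(z(C(5), -5 - 1*(-5))*(-29))*(-2 - 3*0) = ((-5 - 1*(-5))*(-29))*(-2 - 3*0) = ((-5 + 5)*(-29))*(-2 + 0) = (0*(-29))*(-2) = 0*(-2) = 0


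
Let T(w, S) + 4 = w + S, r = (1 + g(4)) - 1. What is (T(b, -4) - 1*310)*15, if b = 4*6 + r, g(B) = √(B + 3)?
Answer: -4410 + 15*√7 ≈ -4370.3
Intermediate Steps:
g(B) = √(3 + B)
r = √7 (r = (1 + √(3 + 4)) - 1 = (1 + √7) - 1 = √7 ≈ 2.6458)
b = 24 + √7 (b = 4*6 + √7 = 24 + √7 ≈ 26.646)
T(w, S) = -4 + S + w (T(w, S) = -4 + (w + S) = -4 + (S + w) = -4 + S + w)
(T(b, -4) - 1*310)*15 = ((-4 - 4 + (24 + √7)) - 1*310)*15 = ((16 + √7) - 310)*15 = (-294 + √7)*15 = -4410 + 15*√7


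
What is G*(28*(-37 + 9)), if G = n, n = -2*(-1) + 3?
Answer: -3920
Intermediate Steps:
n = 5 (n = 2 + 3 = 5)
G = 5
G*(28*(-37 + 9)) = 5*(28*(-37 + 9)) = 5*(28*(-28)) = 5*(-784) = -3920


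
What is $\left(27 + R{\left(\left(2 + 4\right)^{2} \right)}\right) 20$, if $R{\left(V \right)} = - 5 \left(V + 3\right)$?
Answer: $-3360$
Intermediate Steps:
$R{\left(V \right)} = -15 - 5 V$ ($R{\left(V \right)} = - 5 \left(3 + V\right) = -15 - 5 V$)
$\left(27 + R{\left(\left(2 + 4\right)^{2} \right)}\right) 20 = \left(27 - \left(15 + 5 \left(2 + 4\right)^{2}\right)\right) 20 = \left(27 - \left(15 + 5 \cdot 6^{2}\right)\right) 20 = \left(27 - 195\right) 20 = \left(-168\right) 20 = -3360$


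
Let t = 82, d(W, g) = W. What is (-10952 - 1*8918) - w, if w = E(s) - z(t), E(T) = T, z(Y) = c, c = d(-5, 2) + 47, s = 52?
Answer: -19880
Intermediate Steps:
c = 42 (c = -5 + 47 = 42)
z(Y) = 42
w = 10 (w = 52 - 1*42 = 52 - 42 = 10)
(-10952 - 1*8918) - w = (-10952 - 1*8918) - 1*10 = (-10952 - 8918) - 10 = -19870 - 10 = -19880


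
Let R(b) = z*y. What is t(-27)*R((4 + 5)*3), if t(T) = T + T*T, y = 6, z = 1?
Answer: 4212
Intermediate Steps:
R(b) = 6 (R(b) = 1*6 = 6)
t(T) = T + T²
t(-27)*R((4 + 5)*3) = -27*(1 - 27)*6 = -27*(-26)*6 = 702*6 = 4212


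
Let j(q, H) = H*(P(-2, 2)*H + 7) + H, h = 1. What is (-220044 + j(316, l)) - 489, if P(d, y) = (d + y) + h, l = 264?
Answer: -148725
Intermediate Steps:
P(d, y) = 1 + d + y (P(d, y) = (d + y) + 1 = 1 + d + y)
j(q, H) = H + H*(7 + H) (j(q, H) = H*((1 - 2 + 2)*H + 7) + H = H*(1*H + 7) + H = H*(H + 7) + H = H*(7 + H) + H = H + H*(7 + H))
(-220044 + j(316, l)) - 489 = (-220044 + 264*(8 + 264)) - 489 = (-220044 + 264*272) - 489 = (-220044 + 71808) - 489 = -148236 - 489 = -148725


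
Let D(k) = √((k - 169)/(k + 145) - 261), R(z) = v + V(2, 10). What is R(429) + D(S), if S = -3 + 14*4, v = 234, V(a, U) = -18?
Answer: 216 + I*√284867/33 ≈ 216.0 + 16.174*I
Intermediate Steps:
S = 53 (S = -3 + 56 = 53)
R(z) = 216 (R(z) = 234 - 18 = 216)
D(k) = √(-261 + (-169 + k)/(145 + k)) (D(k) = √((-169 + k)/(145 + k) - 261) = √(-261 + (-169 + k)/(145 + k)))
R(429) + D(S) = 216 + √2*√((-19007 - 130*53)/(145 + 53)) = 216 + √2*√((-19007 - 6890)/198) = 216 + √2*√((1/198)*(-25897)) = 216 + √2*√(-25897/198) = 216 + √2*(I*√569734/66) = 216 + I*√284867/33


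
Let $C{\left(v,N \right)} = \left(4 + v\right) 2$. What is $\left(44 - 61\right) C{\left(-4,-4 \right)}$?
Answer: $0$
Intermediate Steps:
$C{\left(v,N \right)} = 8 + 2 v$
$\left(44 - 61\right) C{\left(-4,-4 \right)} = \left(44 - 61\right) \left(8 + 2 \left(-4\right)\right) = - 17 \left(8 - 8\right) = \left(-17\right) 0 = 0$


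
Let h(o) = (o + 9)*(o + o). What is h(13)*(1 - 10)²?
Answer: 46332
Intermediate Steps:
h(o) = 2*o*(9 + o) (h(o) = (9 + o)*(2*o) = 2*o*(9 + o))
h(13)*(1 - 10)² = (2*13*(9 + 13))*(1 - 10)² = (2*13*22)*(-9)² = 572*81 = 46332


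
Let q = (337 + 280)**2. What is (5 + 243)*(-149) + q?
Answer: 343737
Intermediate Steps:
q = 380689 (q = 617**2 = 380689)
(5 + 243)*(-149) + q = (5 + 243)*(-149) + 380689 = 248*(-149) + 380689 = -36952 + 380689 = 343737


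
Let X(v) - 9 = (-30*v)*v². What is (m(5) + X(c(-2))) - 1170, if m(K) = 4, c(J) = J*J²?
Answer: 14203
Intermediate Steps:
c(J) = J³
X(v) = 9 - 30*v³ (X(v) = 9 + (-30*v)*v² = 9 - 30*v³)
(m(5) + X(c(-2))) - 1170 = (4 + (9 - 30*((-2)³)³)) - 1170 = (4 + (9 - 30*(-8)³)) - 1170 = (4 + (9 - 30*(-512))) - 1170 = (4 + (9 + 15360)) - 1170 = (4 + 15369) - 1170 = 15373 - 1170 = 14203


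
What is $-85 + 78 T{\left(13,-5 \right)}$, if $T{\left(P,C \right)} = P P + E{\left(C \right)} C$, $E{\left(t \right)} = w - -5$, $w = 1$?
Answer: $10757$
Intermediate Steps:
$E{\left(t \right)} = 6$ ($E{\left(t \right)} = 1 - -5 = 1 + 5 = 6$)
$T{\left(P,C \right)} = P^{2} + 6 C$ ($T{\left(P,C \right)} = P P + 6 C = P^{2} + 6 C$)
$-85 + 78 T{\left(13,-5 \right)} = -85 + 78 \left(13^{2} + 6 \left(-5\right)\right) = -85 + 78 \left(169 - 30\right) = -85 + 78 \cdot 139 = -85 + 10842 = 10757$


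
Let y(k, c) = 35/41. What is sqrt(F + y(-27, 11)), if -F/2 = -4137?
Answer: sqrt(13910029)/41 ≈ 90.966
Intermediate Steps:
y(k, c) = 35/41 (y(k, c) = 35*(1/41) = 35/41)
F = 8274 (F = -2*(-4137) = 8274)
sqrt(F + y(-27, 11)) = sqrt(8274 + 35/41) = sqrt(339269/41) = sqrt(13910029)/41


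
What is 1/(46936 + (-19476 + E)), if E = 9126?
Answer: 1/36586 ≈ 2.7333e-5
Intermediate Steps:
1/(46936 + (-19476 + E)) = 1/(46936 + (-19476 + 9126)) = 1/(46936 - 10350) = 1/36586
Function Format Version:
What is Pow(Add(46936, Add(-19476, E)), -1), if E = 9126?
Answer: Rational(1, 36586) ≈ 2.7333e-5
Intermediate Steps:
Pow(Add(46936, Add(-19476, E)), -1) = Pow(Add(46936, Add(-19476, 9126)), -1) = Pow(Add(46936, -10350), -1) = Pow(36586, -1) = Rational(1, 36586)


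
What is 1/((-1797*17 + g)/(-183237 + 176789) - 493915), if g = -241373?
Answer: -3224/1592245999 ≈ -2.0248e-6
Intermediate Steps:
1/((-1797*17 + g)/(-183237 + 176789) - 493915) = 1/((-1797*17 - 241373)/(-183237 + 176789) - 493915) = 1/((-30549 - 241373)/(-6448) - 493915) = 1/(-271922*(-1/6448) - 493915) = 1/(135961/3224 - 493915) = 1/(-1592245999/3224) = -3224/1592245999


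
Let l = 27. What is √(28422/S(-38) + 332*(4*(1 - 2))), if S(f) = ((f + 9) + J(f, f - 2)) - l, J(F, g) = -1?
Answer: I*√659414/19 ≈ 42.739*I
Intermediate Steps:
S(f) = -19 + f (S(f) = ((f + 9) - 1) - 1*27 = ((9 + f) - 1) - 27 = (8 + f) - 27 = -19 + f)
√(28422/S(-38) + 332*(4*(1 - 2))) = √(28422/(-19 - 38) + 332*(4*(1 - 2))) = √(28422/(-57) + 332*(4*(-1))) = √(28422*(-1/57) + 332*(-4)) = √(-9474/19 - 1328) = √(-34706/19) = I*√659414/19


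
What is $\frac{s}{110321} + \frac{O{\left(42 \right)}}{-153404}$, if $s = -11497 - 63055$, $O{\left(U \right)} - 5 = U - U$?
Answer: $- \frac{11437126613}{16923682684} \approx -0.67581$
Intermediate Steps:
$O{\left(U \right)} = 5$ ($O{\left(U \right)} = 5 + \left(U - U\right) = 5 + 0 = 5$)
$s = -74552$ ($s = -11497 - 63055 = -74552$)
$\frac{s}{110321} + \frac{O{\left(42 \right)}}{-153404} = - \frac{74552}{110321} + \frac{5}{-153404} = \left(-74552\right) \frac{1}{110321} + 5 \left(- \frac{1}{153404}\right) = - \frac{74552}{110321} - \frac{5}{153404} = - \frac{11437126613}{16923682684}$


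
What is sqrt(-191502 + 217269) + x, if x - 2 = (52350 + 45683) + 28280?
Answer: 126315 + 3*sqrt(2863) ≈ 1.2648e+5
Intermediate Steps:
x = 126315 (x = 2 + ((52350 + 45683) + 28280) = 2 + (98033 + 28280) = 2 + 126313 = 126315)
sqrt(-191502 + 217269) + x = sqrt(-191502 + 217269) + 126315 = sqrt(25767) + 126315 = 3*sqrt(2863) + 126315 = 126315 + 3*sqrt(2863)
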